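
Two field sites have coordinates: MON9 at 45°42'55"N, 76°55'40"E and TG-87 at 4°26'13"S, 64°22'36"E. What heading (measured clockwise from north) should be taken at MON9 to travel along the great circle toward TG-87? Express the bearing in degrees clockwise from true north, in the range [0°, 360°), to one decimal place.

MON9: φ = +45.71528°, λ = +76.92778°
TG-87: φ = -4.43694°, λ = +64.37667°
Δλ = -12.5511°
y = sin Δλ · cos φ₂ = -0.216659
x = cos φ₁ sin φ₂ − sin φ₁ cos φ₂ cos Δλ = -0.750693
θ = atan2(y, x) = -163.9012° → 196.0988° (mod 360°)

196.1°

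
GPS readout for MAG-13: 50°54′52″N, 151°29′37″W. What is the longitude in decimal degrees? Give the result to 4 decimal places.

151° + 29′/60 + 37″/3600 = 151 + 0.48333 + 0.01028 = 151.4936°

151.4936°W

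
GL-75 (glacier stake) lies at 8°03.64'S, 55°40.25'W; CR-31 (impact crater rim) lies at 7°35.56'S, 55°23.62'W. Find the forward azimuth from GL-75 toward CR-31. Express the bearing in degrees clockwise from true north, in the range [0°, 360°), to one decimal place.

30.4°

GL-75: φ = -8.06067°, λ = -55.67083°
CR-31: φ = -7.59267°, λ = -55.39367°
Δλ = 0.2772°
y = sin Δλ · cos φ₂ = 0.004795
x = cos φ₁ sin φ₂ − sin φ₁ cos φ₂ cos Δλ = 0.008166
θ = atan2(y, x) = 30.4200° → 30.4200° (mod 360°)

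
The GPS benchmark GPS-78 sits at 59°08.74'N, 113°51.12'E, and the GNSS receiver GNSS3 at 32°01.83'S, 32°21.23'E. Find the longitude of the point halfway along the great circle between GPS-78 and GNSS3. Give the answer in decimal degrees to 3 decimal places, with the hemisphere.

GPS-78: φ = +59.14567°, λ = +113.85200°
GNSS3: φ = -32.03050°, λ = +32.35383°
Bx = cos φ₂ cos Δλ = 0.125335,  By = cos φ₂ sin Δλ = -0.838450
φₘ = atan2(sin φ₁ + sin φ₂, √((cos φ₁ + Bx)² + By²)) = 17.29563°
λₘ = λ₁ + atan2(By, cos φ₁ + Bx) = 61.12882°

61.129°E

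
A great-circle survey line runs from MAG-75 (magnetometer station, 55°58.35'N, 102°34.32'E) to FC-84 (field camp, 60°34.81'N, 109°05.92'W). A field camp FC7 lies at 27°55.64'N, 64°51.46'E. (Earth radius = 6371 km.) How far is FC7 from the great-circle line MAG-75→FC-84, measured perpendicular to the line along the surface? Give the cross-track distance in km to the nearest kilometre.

MAG-75: φ = +55.97250°, λ = +102.57200°
FC-84: φ = +60.58017°, λ = -109.09867°
FC7: φ = +27.92733°, λ = +64.85767°
δ₁₃ = central angle MAG-75→FC7 = 0.677284 rad  (haversine)
θ₁₃ = bearing MAG-75→FC7 = 239.594°,  θ₁₂ = bearing MAG-75→FC-84 = 17.185°
dₓₜ = R·arcsin(sin δ₁₃ · sin(θ₁₃ − θ₁₂)) = 6371·arcsin(0.62668·sin(222.409°)) = -2780.026 km
|dₓₜ| = 2780.026 km

2780 km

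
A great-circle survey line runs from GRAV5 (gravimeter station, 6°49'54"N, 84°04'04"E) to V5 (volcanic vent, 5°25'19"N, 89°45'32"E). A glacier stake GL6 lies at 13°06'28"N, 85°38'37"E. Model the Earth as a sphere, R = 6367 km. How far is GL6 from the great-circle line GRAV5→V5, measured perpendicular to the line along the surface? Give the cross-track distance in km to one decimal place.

718.4 km

GRAV5: φ = +6.83167°, λ = +84.06778°
V5: φ = +5.42194°, λ = +89.75889°
GL6: φ = +13.10778°, λ = +85.64361°
δ₁₃ = central angle GRAV5→GL6 = 0.112835 rad  (haversine)
θ₁₃ = bearing GRAV5→GL6 = 13.761°,  θ₁₂ = bearing GRAV5→V5 = 103.674°
dₓₜ = R·arcsin(sin δ₁₃ · sin(θ₁₃ − θ₁₂)) = 6367·arcsin(0.11260·sin(-89.913°)) = -718.419 km
|dₓₜ| = 718.419 km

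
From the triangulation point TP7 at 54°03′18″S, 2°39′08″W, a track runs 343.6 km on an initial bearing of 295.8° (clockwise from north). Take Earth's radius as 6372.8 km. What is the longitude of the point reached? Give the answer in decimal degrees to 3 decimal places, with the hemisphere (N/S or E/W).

7.236°W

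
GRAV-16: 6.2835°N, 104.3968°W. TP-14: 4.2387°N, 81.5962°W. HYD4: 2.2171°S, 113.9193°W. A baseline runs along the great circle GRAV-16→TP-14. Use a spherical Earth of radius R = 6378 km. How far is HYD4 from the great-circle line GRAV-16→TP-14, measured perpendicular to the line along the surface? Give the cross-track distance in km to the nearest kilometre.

1009 km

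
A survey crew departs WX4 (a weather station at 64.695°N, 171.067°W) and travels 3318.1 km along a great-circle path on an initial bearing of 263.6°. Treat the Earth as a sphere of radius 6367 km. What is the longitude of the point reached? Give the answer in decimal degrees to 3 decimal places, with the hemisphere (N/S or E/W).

139.319°E

δ = d/R = 3318.1/6367 = 0.521140 rad
φ₂ = arcsin(sin φ₁ cos δ + cos φ₁ sin δ cos θ)
   = arcsin(0.90405·0.86725 + 0.42744·0.49787·-0.11147) = 49.49186°
λ₂ = λ₁ + atan2(sin θ sin δ cos φ₁, cos δ − sin φ₁ sin φ₂) = 139.31875°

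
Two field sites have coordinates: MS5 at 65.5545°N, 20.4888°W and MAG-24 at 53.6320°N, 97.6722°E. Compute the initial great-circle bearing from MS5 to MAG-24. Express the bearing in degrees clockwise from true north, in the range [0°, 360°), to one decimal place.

41.6°

Δλ = 118.1610°
y = sin Δλ · cos φ₂ = 0.522776
x = cos φ₁ sin φ₂ − sin φ₁ cos φ₂ cos Δλ = 0.587989
θ = atan2(y, x) = 41.6400° → 41.6400° (mod 360°)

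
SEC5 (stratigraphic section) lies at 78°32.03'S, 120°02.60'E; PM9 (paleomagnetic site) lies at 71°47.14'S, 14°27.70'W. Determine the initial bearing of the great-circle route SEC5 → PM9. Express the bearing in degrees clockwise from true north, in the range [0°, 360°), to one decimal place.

208.9°

SEC5: φ = -78.53383°, λ = +120.04333°
PM9: φ = -71.78567°, λ = -14.46167°
Δλ = -134.5050°
y = sin Δλ · cos φ₂ = -0.222923
x = cos φ₁ sin φ₂ − sin φ₁ cos φ₂ cos Δλ = -0.403560
θ = atan2(y, x) = -151.0841° → 208.9159° (mod 360°)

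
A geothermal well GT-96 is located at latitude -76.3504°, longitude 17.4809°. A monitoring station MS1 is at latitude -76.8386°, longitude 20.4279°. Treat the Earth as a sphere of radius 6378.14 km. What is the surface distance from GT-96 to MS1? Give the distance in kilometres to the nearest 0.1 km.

93.5 km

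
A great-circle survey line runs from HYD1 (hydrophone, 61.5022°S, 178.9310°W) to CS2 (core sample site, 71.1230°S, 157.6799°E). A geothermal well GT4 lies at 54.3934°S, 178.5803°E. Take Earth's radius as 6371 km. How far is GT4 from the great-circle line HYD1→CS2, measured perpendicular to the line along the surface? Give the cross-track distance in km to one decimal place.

573.4 km

δ₁₃ = central angle HYD1→GT4 = 0.126171 rad  (haversine)
θ₁₃ = bearing HYD1→GT4 = 348.410°,  θ₁₂ = bearing HYD1→CS2 = 213.989°
dₓₜ = R·arcsin(sin δ₁₃ · sin(θ₁₃ − θ₁₂)) = 6371·arcsin(0.12584·sin(134.421°)) = 573.368 km
|dₓₜ| = 573.368 km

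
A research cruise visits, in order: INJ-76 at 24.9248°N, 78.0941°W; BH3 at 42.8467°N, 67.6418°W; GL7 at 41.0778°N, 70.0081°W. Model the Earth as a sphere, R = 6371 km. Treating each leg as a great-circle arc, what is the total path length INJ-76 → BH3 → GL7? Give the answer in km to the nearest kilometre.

INJ-76→BH3: c = 0.346863 rad, d = 2209.86 km
BH3→GL7: c = 0.043542 rad, d = 277.41 km
Total = 2209.86 + 277.41 = 2487.27 km

2487 km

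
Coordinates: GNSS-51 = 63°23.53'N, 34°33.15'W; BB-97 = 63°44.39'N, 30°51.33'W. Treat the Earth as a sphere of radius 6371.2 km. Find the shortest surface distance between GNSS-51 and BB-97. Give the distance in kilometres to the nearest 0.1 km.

187.0 km

GNSS-51: φ = +63.39217°, λ = -34.55250°
BB-97: φ = +63.73983°, λ = -30.85550°
Δφ = 0.3477°,  Δλ = 3.6970°
a = sin²(Δφ/2) + cos φ₁ cos φ₂ sin²(Δλ/2) = 0.000215
c = 2·arcsin(√a) = 0.029354 rad = 1.6818°
d = R·c = 6371.2 × 0.029354 = 187.0 km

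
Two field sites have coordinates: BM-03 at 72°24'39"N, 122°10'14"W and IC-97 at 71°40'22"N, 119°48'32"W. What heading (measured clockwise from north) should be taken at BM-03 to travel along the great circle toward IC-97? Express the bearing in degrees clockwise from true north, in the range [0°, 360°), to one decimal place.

BM-03: φ = +72.41083°, λ = -122.17056°
IC-97: φ = +71.67278°, λ = -119.80889°
Δλ = 2.3617°
y = sin Δλ · cos φ₂ = 0.012957
x = cos φ₁ sin φ₂ − sin φ₁ cos φ₂ cos Δλ = -0.012627
θ = atan2(y, x) = 134.2592° → 134.2592° (mod 360°)

134.3°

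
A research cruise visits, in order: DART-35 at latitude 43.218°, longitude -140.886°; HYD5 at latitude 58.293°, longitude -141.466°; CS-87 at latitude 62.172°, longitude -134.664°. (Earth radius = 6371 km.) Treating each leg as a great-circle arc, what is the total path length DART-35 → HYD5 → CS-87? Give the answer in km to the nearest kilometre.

DART-35→HYD5: c = 0.263184 rad, d = 1676.74 km
HYD5→CS-87: c = 0.089671 rad, d = 571.30 km
Total = 1676.74 + 571.30 = 2248.04 km

2248 km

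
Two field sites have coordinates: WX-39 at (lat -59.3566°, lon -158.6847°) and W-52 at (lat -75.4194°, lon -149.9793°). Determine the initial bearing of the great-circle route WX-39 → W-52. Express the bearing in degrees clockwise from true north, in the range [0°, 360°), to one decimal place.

172.2°

Δλ = 8.7054°
y = sin Δλ · cos φ₂ = 0.038102
x = cos φ₁ sin φ₂ − sin φ₁ cos φ₂ cos Δλ = -0.279186
θ = atan2(y, x) = 172.2285° → 172.2285° (mod 360°)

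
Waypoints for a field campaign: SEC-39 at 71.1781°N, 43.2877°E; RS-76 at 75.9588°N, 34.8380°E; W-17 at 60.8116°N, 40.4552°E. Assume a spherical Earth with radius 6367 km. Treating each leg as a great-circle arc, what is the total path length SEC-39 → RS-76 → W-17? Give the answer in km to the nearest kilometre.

SEC-39→RS-76: c = 0.093078 rad, d = 592.63 km
RS-76→W-17: c = 0.266534 rad, d = 1697.02 km
Total = 592.63 + 1697.02 = 2289.65 km

2290 km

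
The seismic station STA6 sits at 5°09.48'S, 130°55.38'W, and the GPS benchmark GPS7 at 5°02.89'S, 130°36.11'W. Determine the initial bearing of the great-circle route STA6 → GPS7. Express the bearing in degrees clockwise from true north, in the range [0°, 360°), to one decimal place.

STA6: φ = -5.15800°, λ = -130.92300°
GPS7: φ = -5.04817°, λ = -130.60183°
Δλ = 0.3212°
y = sin Δλ · cos φ₂ = 0.005584
x = cos φ₁ sin φ₂ − sin φ₁ cos φ₂ cos Δλ = 0.001916
θ = atan2(y, x) = 71.0648° → 71.0648° (mod 360°)

71.1°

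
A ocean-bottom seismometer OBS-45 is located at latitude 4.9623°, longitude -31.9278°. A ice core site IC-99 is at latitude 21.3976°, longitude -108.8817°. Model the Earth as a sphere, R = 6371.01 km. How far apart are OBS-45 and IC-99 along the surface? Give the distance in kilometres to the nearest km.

8457 km

Δφ = 16.4353°,  Δλ = -76.9539°
a = sin²(Δφ/2) + cos φ₁ cos φ₂ sin²(Δλ/2) = 0.379527
c = 2·arcsin(√a) = 1.327456 rad = 76.0576°
d = R·c = 6371.01 × 1.327456 = 8457.2 km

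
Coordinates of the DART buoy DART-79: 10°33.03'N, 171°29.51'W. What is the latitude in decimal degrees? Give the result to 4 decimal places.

10.5505°N

10° + 33.03′/60 = 10 + 0.55050 = 10.5505°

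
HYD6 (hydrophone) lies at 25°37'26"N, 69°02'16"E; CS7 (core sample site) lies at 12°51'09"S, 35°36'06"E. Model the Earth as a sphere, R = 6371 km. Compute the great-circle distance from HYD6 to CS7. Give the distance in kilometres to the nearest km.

HYD6: φ = +25.62389°, λ = +69.03778°
CS7: φ = -12.85250°, λ = +35.60167°
Δφ = -38.4764°,  Δλ = -33.4361°
a = sin²(Δφ/2) + cos φ₁ cos φ₂ sin²(Δλ/2) = 0.181310
c = 2·arcsin(√a) = 0.879702 rad = 50.4032°
d = R·c = 6371 × 0.879702 = 5604.6 km

5605 km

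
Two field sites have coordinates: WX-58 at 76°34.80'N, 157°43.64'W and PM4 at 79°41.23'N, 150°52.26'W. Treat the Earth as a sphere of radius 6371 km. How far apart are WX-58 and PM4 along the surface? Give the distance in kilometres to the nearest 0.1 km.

378.8 km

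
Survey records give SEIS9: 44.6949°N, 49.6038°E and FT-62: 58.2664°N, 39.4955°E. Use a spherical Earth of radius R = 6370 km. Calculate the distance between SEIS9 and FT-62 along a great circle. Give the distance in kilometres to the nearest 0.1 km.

1659.1 km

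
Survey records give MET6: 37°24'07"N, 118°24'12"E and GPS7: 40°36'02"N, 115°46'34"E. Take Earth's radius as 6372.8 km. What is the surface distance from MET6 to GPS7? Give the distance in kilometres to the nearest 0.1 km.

MET6: φ = +37.40194°, λ = +118.40333°
GPS7: φ = +40.60056°, λ = +115.77611°
Δφ = 3.1986°,  Δλ = -2.6272°
a = sin²(Δφ/2) + cos φ₁ cos φ₂ sin²(Δλ/2) = 0.001096
c = 2·arcsin(√a) = 0.066222 rad = 3.7942°
d = R·c = 6372.8 × 0.066222 = 422.0 km

422.0 km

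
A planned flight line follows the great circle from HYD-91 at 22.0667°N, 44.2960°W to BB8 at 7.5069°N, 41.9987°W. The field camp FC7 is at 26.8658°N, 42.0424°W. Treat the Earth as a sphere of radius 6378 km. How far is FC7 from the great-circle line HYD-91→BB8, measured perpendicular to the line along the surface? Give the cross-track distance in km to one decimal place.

304.8 km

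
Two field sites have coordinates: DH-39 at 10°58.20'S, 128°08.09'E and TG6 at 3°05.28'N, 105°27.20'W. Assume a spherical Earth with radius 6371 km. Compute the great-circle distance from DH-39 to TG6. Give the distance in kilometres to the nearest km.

14045 km

DH-39: φ = -10.97000°, λ = +128.13483°
TG6: φ = +3.08800°, λ = -105.45333°
Δφ = 14.0580°,  Δλ = 126.4118°
a = sin²(Δφ/2) + cos φ₁ cos φ₂ sin²(Δλ/2) = 0.796072
c = 2·arcsin(√a) = 2.204513 rad = 126.3093°
d = R·c = 6371 × 2.204513 = 14044.9 km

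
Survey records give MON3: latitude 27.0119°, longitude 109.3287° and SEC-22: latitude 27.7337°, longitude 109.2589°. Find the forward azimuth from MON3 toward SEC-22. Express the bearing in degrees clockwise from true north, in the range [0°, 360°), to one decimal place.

355.1°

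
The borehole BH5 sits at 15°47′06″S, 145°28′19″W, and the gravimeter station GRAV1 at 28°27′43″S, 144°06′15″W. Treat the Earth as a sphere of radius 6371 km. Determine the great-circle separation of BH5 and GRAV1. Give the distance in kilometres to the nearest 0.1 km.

1416.6 km

BH5: φ = -15.78500°, λ = -145.47194°
GRAV1: φ = -28.46194°, λ = -144.10417°
Δφ = -12.6769°,  Δλ = 1.3678°
a = sin²(Δφ/2) + cos φ₁ cos φ₂ sin²(Δλ/2) = 0.012309
c = 2·arcsin(√a) = 0.222350 rad = 12.7397°
d = R·c = 6371 × 0.222350 = 1416.6 km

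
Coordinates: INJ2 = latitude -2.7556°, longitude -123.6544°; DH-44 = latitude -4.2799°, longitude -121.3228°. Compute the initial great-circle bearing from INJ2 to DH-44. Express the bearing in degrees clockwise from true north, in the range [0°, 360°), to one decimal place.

Δλ = 2.3316°
y = sin Δλ · cos φ₂ = 0.040569
x = cos φ₁ sin φ₂ − sin φ₁ cos φ₂ cos Δλ = -0.026641
θ = atan2(y, x) = 123.2916° → 123.2916° (mod 360°)

123.3°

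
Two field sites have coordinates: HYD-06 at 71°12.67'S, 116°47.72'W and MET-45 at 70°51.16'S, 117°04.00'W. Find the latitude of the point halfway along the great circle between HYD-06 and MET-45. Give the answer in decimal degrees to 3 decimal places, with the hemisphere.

HYD-06: φ = -71.21117°, λ = -116.79533°
MET-45: φ = -70.85267°, λ = -117.06667°
Bx = cos φ₂ cos Δλ = 0.327995,  By = cos φ₂ sin Δλ = -0.001553
φₘ = atan2(sin φ₁ + sin φ₂, √((cos φ₁ + Bx)² + By²)) = -71.03197°
λₘ = λ₁ + atan2(By, cos φ₁ + Bx) = -116.93223°

71.032°S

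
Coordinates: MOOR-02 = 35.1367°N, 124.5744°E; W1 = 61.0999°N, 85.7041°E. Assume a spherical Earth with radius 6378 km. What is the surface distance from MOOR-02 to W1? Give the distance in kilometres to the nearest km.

3980 km

Δφ = 25.9632°,  Δλ = -38.8703°
a = sin²(Δφ/2) + cos φ₁ cos φ₂ sin²(Δλ/2) = 0.094219
c = 2·arcsin(√a) = 0.623977 rad = 35.7513°
d = R·c = 6378 × 0.623977 = 3979.7 km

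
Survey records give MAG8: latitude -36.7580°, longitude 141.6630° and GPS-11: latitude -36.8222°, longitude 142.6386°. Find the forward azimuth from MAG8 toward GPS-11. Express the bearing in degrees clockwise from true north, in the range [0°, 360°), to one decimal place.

Δλ = 0.9756°
y = sin Δλ · cos φ₂ = 0.013630
x = cos φ₁ sin φ₂ − sin φ₁ cos φ₂ cos Δλ = -0.001190
θ = atan2(y, x) = 94.9895° → 94.9895° (mod 360°)

95.0°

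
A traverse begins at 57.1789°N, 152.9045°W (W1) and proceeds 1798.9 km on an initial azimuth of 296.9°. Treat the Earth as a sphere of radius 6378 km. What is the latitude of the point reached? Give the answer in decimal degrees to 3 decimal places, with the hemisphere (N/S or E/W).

61.094°N

δ = d/R = 1798.9/6378 = 0.282048 rad
φ₂ = arcsin(sin φ₁ cos δ + cos φ₁ sin δ cos θ)
   = arcsin(0.84037·0.96049 + 0.54202·0.27832·0.45243) = 61.09408°
λ₂ = λ₁ + atan2(sin θ sin δ cos φ₁, cos δ − sin φ₁ sin φ₂) = 176.19884°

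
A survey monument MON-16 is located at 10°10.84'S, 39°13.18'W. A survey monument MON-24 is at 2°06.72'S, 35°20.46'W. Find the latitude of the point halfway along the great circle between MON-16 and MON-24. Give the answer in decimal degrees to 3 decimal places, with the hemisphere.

6.150°S

MON-16: φ = -10.18067°, λ = -39.21967°
MON-24: φ = -2.11200°, λ = -35.34100°
Bx = cos φ₂ cos Δλ = 0.997032,  By = cos φ₂ sin Δλ = 0.067598
φₘ = atan2(sin φ₁ + sin φ₂, √((cos φ₁ + Bx)² + By²)) = -6.14983°
λₘ = λ₁ + atan2(By, cos φ₁ + Bx) = -37.26560°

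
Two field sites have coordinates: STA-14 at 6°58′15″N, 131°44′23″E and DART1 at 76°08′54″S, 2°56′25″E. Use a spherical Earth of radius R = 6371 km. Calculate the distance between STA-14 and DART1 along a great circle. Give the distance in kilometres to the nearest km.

STA-14: φ = +6.97083°, λ = +131.73972°
DART1: φ = -76.14833°, λ = +2.94028°
Δφ = -83.1192°,  Δλ = -128.7994°
a = sin²(Δφ/2) + cos φ₁ cos φ₂ sin²(Δλ/2) = 0.633369
c = 2·arcsin(√a) = 1.840804 rad = 105.4703°
d = R·c = 6371 × 1.840804 = 11727.8 km

11728 km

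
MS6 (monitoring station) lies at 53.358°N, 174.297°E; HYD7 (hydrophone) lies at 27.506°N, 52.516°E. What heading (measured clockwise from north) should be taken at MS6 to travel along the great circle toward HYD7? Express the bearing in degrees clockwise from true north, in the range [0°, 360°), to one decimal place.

Δλ = -121.7810°
y = sin Δλ · cos φ₂ = -0.753978
x = cos φ₁ sin φ₂ − sin φ₁ cos φ₂ cos Δλ = 0.650457
θ = atan2(y, x) = -49.2156° → 310.7844° (mod 360°)

310.8°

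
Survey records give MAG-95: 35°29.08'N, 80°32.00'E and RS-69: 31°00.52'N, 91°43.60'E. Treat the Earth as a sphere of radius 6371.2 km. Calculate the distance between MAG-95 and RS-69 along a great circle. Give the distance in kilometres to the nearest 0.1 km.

MAG-95: φ = +35.48467°, λ = +80.53333°
RS-69: φ = +31.00867°, λ = +91.72667°
Δφ = -4.4760°,  Δλ = 11.1933°
a = sin²(Δφ/2) + cos φ₁ cos φ₂ sin²(Δλ/2) = 0.008163
c = 2·arcsin(√a) = 0.180943 rad = 10.3673°
d = R·c = 6371.2 × 0.180943 = 1152.8 km

1152.8 km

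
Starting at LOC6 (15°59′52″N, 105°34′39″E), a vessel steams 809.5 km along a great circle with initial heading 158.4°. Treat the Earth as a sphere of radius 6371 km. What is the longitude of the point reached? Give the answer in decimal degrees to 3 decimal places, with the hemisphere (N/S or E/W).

108.286°E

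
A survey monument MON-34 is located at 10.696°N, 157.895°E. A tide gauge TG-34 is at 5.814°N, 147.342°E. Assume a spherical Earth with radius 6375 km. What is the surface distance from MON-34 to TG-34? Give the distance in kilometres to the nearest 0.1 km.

Δφ = -4.8820°,  Δλ = -10.5530°
a = sin²(Δφ/2) + cos φ₁ cos φ₂ sin²(Δλ/2) = 0.010081
c = 2·arcsin(√a) = 0.201151 rad = 11.5251°
d = R·c = 6375 × 0.201151 = 1282.3 km

1282.3 km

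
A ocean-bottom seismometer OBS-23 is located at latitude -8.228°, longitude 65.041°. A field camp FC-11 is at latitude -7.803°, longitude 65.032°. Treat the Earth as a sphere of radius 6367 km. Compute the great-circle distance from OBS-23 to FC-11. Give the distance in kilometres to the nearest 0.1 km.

Δφ = 0.4250°,  Δλ = -0.0090°
a = sin²(Δφ/2) + cos φ₁ cos φ₂ sin²(Δλ/2) = 0.000014
c = 2·arcsin(√a) = 0.007419 rad = 0.4251°
d = R·c = 6367 × 0.007419 = 47.2 km

47.2 km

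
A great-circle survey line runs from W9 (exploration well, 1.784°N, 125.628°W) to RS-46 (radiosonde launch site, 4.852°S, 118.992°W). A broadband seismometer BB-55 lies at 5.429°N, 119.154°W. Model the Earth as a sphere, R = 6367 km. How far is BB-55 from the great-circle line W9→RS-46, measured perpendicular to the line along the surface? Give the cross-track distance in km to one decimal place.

794.7 km

δ₁₃ = central angle W9→BB-55 = 0.129459 rad  (haversine)
θ₁₃ = bearing W9→BB-55 = 60.397°,  θ₁₂ = bearing W9→RS-46 = 135.051°
dₓₜ = R·arcsin(sin δ₁₃ · sin(θ₁₃ − θ₁₂)) = 6367·arcsin(0.12910·sin(-74.654°)) = -794.719 km
|dₓₜ| = 794.719 km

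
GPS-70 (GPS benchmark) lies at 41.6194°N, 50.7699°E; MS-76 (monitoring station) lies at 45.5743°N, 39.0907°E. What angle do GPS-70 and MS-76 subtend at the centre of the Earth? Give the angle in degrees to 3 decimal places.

Δφ = 3.9549°,  Δλ = -11.6792°
a = sin²(Δφ/2) + cos φ₁ cos φ₂ sin²(Δλ/2) = 0.006608
c = 2·arcsin(√a) = 0.162755 rad = 9.3252°

9.325°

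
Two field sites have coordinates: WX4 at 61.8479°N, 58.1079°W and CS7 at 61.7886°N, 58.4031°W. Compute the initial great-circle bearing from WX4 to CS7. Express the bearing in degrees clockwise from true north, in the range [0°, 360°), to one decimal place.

247.1°

Δλ = -0.2952°
y = sin Δλ · cos φ₂ = -0.002436
x = cos φ₁ sin φ₂ − sin φ₁ cos φ₂ cos Δλ = -0.001029
θ = atan2(y, x) = -112.9124° → 247.0876° (mod 360°)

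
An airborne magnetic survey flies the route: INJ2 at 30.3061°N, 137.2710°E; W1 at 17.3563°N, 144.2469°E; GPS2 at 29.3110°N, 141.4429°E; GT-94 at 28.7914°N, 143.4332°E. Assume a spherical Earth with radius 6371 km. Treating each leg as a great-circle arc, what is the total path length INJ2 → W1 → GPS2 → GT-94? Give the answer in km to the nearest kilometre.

3166 km

INJ2→W1: c = 0.251795 rad, d = 1604.19 km
W1→GPS2: c = 0.213406 rad, d = 1359.61 km
GPS2→GT-94: c = 0.031692 rad, d = 201.91 km
Total = 1604.19 + 1359.61 + 201.91 = 3165.70 km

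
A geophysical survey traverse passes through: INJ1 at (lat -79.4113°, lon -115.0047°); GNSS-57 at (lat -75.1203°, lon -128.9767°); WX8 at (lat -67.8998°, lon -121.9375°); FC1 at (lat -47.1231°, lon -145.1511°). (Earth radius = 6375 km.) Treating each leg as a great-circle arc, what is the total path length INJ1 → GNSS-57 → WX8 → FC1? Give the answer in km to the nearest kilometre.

INJ1→GNSS-57: c = 0.091675 rad, d = 584.43 km
GNSS-57→WX8: c = 0.131689 rad, d = 839.51 km
WX8→FC1: c = 0.417155 rad, d = 2659.37 km
Total = 584.43 + 839.51 + 2659.37 = 4083.31 km

4083 km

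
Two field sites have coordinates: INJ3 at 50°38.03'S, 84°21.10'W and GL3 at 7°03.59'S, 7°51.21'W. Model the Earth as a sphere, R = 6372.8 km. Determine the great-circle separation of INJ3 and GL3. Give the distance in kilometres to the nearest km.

8453 km

INJ3: φ = -50.63383°, λ = -84.35167°
GL3: φ = -7.05983°, λ = -7.85350°
Δφ = 43.5740°,  Δλ = 76.4982°
a = sin²(Δφ/2) + cos φ₁ cos φ₂ sin²(Δλ/2) = 0.379008
c = 2·arcsin(√a) = 1.326385 rad = 75.9963°
d = R·c = 6372.8 × 1.326385 = 8452.8 km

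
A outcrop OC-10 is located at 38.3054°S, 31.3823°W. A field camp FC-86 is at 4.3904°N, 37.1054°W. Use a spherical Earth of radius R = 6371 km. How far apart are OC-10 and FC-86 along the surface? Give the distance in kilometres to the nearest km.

4784 km

Δφ = 42.6958°,  Δλ = -5.7231°
a = sin²(Δφ/2) + cos φ₁ cos φ₂ sin²(Δλ/2) = 0.134468
c = 2·arcsin(√a) = 0.750916 rad = 43.0243°
d = R·c = 6371 × 0.750916 = 4784.1 km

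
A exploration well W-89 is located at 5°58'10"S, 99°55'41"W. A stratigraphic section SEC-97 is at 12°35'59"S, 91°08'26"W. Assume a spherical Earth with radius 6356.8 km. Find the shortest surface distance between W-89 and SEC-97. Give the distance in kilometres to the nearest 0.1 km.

W-89: φ = -5.96944°, λ = -99.92806°
SEC-97: φ = -12.59972°, λ = -91.14056°
Δφ = -6.6303°,  Δλ = 8.7875°
a = sin²(Δφ/2) + cos φ₁ cos φ₂ sin²(Δλ/2) = 0.009041
c = 2·arcsin(√a) = 0.190454 rad = 10.9122°
d = R·c = 6356.8 × 0.190454 = 1210.7 km

1210.7 km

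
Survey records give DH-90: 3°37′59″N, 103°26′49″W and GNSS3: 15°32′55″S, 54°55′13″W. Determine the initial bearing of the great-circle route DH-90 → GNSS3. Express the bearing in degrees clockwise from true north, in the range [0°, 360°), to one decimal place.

DH-90: φ = +3.63306°, λ = -103.44694°
GNSS3: φ = -15.54861°, λ = -54.92028°
Δλ = 48.5267°
y = sin Δλ · cos φ₂ = 0.721844
x = cos φ₁ sin φ₂ − sin φ₁ cos φ₂ cos Δλ = -0.307947
θ = atan2(y, x) = 113.1037° → 113.1037° (mod 360°)

113.1°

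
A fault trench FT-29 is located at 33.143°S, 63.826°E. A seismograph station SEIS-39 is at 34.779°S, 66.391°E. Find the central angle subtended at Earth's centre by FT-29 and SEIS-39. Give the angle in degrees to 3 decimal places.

Δφ = -1.6360°,  Δλ = 2.5650°
a = sin²(Δφ/2) + cos φ₁ cos φ₂ sin²(Δλ/2) = 0.000548
c = 2·arcsin(√a) = 0.046837 rad = 2.6836°

2.684°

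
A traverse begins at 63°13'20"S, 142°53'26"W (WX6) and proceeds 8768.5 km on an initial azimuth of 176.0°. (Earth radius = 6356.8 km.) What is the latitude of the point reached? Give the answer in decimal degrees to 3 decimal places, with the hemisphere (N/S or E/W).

37.667°S

WX6: φ = -63.22222°, λ = -142.89056°
δ = d/R = 8768.5/6356.8 = 1.379389 rad
φ₂ = arcsin(sin φ₁ cos δ + cos φ₁ sin δ cos θ)
   = arcsin(-0.89276·0.19024 + 0.45053·0.98174·-0.99756) = -37.66658°
λ₂ = λ₁ + atan2(sin θ sin δ cos φ₁, cos δ − sin φ₁ sin φ₂) = 32.14637°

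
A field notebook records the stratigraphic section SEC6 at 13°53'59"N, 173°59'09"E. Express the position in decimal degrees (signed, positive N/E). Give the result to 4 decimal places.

+13.8997°, +173.9858°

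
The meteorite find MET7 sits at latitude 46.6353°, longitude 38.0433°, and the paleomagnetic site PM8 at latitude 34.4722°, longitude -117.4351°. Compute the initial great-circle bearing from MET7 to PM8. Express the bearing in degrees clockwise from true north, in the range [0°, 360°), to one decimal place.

Δλ = -155.4784°
y = sin Δλ · cos φ₂ = -0.342156
x = cos φ₁ sin φ₂ − sin φ₁ cos φ₂ cos Δλ = 0.933923
θ = atan2(y, x) = -20.1210° → 339.8790° (mod 360°)

339.9°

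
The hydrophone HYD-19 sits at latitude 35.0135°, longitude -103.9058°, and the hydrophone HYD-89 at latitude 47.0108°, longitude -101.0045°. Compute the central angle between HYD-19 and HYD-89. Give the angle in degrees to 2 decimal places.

12.19°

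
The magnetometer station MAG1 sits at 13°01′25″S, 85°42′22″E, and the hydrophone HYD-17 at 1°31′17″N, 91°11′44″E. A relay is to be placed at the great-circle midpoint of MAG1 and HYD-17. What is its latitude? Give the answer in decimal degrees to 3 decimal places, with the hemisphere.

5.758°S

MAG1: φ = -13.02361°, λ = +85.70611°
HYD-17: φ = +1.52139°, λ = +91.19556°
Bx = cos φ₂ cos Δλ = 0.995063,  By = cos φ₂ sin Δλ = 0.095629
φₘ = atan2(sin φ₁ + sin φ₂, √((cos φ₁ + Bx)² + By²)) = -5.75767°
λₘ = λ₁ + atan2(By, cos φ₁ + Bx) = 88.48614°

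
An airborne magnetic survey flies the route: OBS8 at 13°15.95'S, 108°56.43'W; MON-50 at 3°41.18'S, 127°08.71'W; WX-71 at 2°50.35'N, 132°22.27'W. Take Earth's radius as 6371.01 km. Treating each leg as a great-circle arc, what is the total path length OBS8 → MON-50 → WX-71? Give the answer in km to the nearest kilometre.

3195 km

OBS8: φ = -13.26583°, λ = -108.94050°
MON-50: φ = -3.68633°, λ = -127.14517°
WX-71: φ = +2.83917°, λ = -132.37117°
OBS8→MON-50: c = 0.355597 rad, d = 2265.51 km
MON-50→WX-71: c = 0.145881 rad, d = 929.41 km
Total = 2265.51 + 929.41 = 3194.92 km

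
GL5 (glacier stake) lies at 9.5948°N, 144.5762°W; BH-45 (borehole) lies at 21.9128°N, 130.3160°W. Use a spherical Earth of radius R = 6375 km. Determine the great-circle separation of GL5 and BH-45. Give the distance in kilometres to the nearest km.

Δφ = 12.3180°,  Δλ = 14.2602°
a = sin²(Δφ/2) + cos φ₁ cos φ₂ sin²(Δλ/2) = 0.025604
c = 2·arcsin(√a) = 0.321408 rad = 18.4153°
d = R·c = 6375 × 0.321408 = 2049.0 km

2049 km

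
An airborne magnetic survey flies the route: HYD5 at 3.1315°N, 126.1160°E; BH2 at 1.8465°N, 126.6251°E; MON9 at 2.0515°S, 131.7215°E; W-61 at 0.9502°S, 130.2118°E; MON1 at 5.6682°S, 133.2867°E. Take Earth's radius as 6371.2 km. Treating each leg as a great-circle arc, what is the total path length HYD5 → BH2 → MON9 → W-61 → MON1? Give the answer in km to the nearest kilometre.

HYD5→BH2: c = 0.024120 rad, d = 153.68 km
BH2→MON9: c = 0.111970 rad, d = 713.38 km
MON9→W-61: c = 0.032607 rad, d = 207.75 km
W-61→MON1: c = 0.098232 rad, d = 625.86 km
Total = 153.68 + 713.38 + 207.75 + 625.86 = 1700.67 km

1701 km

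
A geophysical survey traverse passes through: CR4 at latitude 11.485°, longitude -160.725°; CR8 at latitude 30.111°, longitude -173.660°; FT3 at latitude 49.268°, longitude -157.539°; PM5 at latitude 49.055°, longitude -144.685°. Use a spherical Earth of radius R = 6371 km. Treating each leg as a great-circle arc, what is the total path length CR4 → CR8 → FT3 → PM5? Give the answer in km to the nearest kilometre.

5924 km

CR4→CR8: c = 0.386824 rad, d = 2464.45 km
CR8→FT3: c = 0.396478 rad, d = 2525.96 km
FT3→PM5: c = 0.146576 rad, d = 933.83 km
Total = 2464.45 + 2525.96 + 933.83 = 5924.25 km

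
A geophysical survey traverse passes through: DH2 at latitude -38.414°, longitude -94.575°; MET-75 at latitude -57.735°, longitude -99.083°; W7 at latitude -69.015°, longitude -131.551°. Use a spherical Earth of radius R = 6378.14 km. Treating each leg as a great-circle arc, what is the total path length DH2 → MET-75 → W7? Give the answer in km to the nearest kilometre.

4185 km

DH2→MET-75: c = 0.341105 rad, d = 2175.61 km
MET-75→W7: c = 0.314988 rad, d = 2009.04 km
Total = 2175.61 + 2009.04 = 4184.65 km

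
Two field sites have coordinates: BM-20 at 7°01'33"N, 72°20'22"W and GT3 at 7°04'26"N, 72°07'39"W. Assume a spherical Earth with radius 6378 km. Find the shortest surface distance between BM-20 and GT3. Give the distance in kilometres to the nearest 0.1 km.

24.0 km

BM-20: φ = +7.02583°, λ = -72.33944°
GT3: φ = +7.07389°, λ = -72.12750°
Δφ = 0.0481°,  Δλ = 0.2119°
a = sin²(Δφ/2) + cos φ₁ cos φ₂ sin²(Δλ/2) = 0.000004
c = 2·arcsin(√a) = 0.003766 rad = 0.2158°
d = R·c = 6378 × 0.003766 = 24.0 km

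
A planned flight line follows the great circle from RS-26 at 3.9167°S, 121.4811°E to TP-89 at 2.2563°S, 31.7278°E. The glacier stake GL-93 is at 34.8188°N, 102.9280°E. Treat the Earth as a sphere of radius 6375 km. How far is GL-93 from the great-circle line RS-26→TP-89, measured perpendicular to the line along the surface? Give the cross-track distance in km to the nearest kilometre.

4366 km

δ₁₃ = central angle RS-26→GL-93 = 0.741470 rad  (haversine)
θ₁₃ = bearing RS-26→GL-93 = 337.246°,  θ₁₂ = bearing RS-26→TP-89 = 267.766°
dₓₜ = R·arcsin(sin δ₁₃ · sin(θ₁₃ − θ₁₂)) = 6375·arcsin(0.67537·sin(69.480°)) = 4365.630 km
|dₓₜ| = 4365.630 km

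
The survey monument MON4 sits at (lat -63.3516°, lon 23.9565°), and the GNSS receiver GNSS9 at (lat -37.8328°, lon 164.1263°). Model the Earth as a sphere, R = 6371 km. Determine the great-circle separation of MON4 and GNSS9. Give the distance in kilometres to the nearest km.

Δφ = 25.5188°,  Δλ = 140.1698°
a = sin²(Δφ/2) + cos φ₁ cos φ₂ sin²(Δλ/2) = 0.361915
c = 2·arcsin(√a) = 1.290990 rad = 73.9683°
d = R·c = 6371 × 1.290990 = 8224.9 km

8225 km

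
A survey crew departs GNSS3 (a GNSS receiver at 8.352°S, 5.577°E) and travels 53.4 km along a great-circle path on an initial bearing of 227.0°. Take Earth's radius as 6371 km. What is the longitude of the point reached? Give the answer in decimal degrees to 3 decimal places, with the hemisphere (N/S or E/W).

5.222°E

δ = d/R = 53.4/6371 = 0.008382 rad
φ₂ = arcsin(sin φ₁ cos δ + cos φ₁ sin δ cos θ)
   = arcsin(-0.14525·0.99996 + 0.98939·0.00838·-0.68200) = -8.67936°
λ₂ = λ₁ + atan2(sin θ sin δ cos φ₁, cos δ − sin φ₁ sin φ₂) = 5.22171°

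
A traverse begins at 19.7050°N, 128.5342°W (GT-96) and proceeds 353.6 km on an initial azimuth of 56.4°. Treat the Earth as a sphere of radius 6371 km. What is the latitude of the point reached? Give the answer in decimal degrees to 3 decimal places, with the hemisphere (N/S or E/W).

21.442°N

δ = d/R = 353.6/6371 = 0.055501 rad
φ₂ = arcsin(sin φ₁ cos δ + cos φ₁ sin δ cos θ)
   = arcsin(0.33718·0.99846 + 0.94144·0.05547·0.55339) = 21.44198°
λ₂ = λ₁ + atan2(sin θ sin δ cos φ₁, cos δ − sin φ₁ sin φ₂) = -125.68885°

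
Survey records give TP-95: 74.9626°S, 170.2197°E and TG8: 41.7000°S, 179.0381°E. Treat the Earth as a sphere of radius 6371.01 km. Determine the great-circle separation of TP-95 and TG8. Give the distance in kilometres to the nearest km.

3725 km

Δφ = 33.2626°,  Δλ = 8.8184°
a = sin²(Δφ/2) + cos φ₁ cos φ₂ sin²(Δλ/2) = 0.083062
c = 2·arcsin(√a) = 0.584704 rad = 33.5011°
d = R·c = 6371.01 × 0.584704 = 3725.2 km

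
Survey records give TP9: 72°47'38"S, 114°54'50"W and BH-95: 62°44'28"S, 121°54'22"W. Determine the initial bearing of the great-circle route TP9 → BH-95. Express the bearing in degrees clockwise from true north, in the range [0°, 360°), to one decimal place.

342.0°

TP9: φ = -72.79389°, λ = -114.91389°
BH-95: φ = -62.74111°, λ = -121.90611°
Δλ = -6.9922°
y = sin Δλ · cos φ₂ = -0.055756
x = cos φ₁ sin φ₂ − sin φ₁ cos φ₂ cos Δλ = 0.171301
θ = atan2(y, x) = -18.0293° → 341.9707° (mod 360°)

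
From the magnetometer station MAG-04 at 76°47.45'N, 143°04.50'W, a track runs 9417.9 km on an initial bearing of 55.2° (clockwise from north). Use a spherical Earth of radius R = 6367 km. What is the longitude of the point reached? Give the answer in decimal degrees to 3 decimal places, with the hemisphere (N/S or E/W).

20.008°W

MAG-04: φ = +76.79083°, λ = -143.07500°
δ = d/R = 9417.9/6367 = 1.479174 rad
φ₂ = arcsin(sin φ₁ cos δ + cos φ₁ sin δ cos θ)
   = arcsin(0.97354·0.09149 + 0.22851·0.99581·0.57071) = 12.64669°
λ₂ = λ₁ + atan2(sin θ sin δ cos φ₁, cos δ − sin φ₁ sin φ₂) = -20.00839°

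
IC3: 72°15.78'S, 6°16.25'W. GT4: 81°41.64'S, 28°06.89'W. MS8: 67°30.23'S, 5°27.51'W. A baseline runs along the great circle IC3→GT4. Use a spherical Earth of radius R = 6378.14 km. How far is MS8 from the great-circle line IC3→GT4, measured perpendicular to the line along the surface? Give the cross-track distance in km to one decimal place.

123.3 km

IC3: φ = -72.26300°, λ = -6.27083°
GT4: φ = -81.69400°, λ = -28.11483°
MS8: φ = -67.50383°, λ = -5.45850°
δ₁₃ = central angle IC3→MS8 = 0.083204 rad  (haversine)
θ₁₃ = bearing IC3→MS8 = 3.742°,  θ₁₂ = bearing IC3→GT4 = 197.191°
dₓₜ = R·arcsin(sin δ₁₃ · sin(θ₁₃ − θ₁₂)) = 6378.14·arcsin(0.08311·sin(-193.448°)) = 123.287 km
|dₓₜ| = 123.287 km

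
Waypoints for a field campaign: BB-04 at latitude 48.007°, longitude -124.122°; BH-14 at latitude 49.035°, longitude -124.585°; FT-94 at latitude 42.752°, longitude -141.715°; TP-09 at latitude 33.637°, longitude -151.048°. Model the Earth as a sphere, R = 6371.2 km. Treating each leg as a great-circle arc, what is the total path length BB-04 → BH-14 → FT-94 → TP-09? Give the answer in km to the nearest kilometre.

2912 km

BB-04→BH-14: c = 0.018723 rad, d = 119.29 km
BH-14→FT-94: c = 0.234469 rad, d = 1493.85 km
FT-94→TP-09: c = 0.203923 rad, d = 1299.24 km
Total = 119.29 + 1493.85 + 1299.24 = 2912.37 km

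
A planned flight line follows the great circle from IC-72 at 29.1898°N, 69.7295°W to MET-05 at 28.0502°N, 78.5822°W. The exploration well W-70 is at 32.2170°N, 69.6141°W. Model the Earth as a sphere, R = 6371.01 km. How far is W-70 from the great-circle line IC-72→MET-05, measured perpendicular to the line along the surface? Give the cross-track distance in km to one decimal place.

333.5 km

δ₁₃ = central angle IC-72→W-70 = 0.052863 rad  (haversine)
θ₁₃ = bearing IC-72→W-70 = 1.848°,  θ₁₂ = bearing IC-72→MET-05 = 263.797°
dₓₜ = R·arcsin(sin δ₁₃ · sin(θ₁₃ − θ₁₂)) = 6371.01·arcsin(0.05284·sin(-261.949°)) = 333.468 km
|dₓₜ| = 333.468 km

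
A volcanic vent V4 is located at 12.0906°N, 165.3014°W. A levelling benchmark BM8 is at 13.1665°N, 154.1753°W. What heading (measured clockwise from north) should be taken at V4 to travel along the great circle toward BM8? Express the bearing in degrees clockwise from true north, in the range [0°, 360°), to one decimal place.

Δλ = 11.1261°
y = sin Δλ · cos φ₂ = 0.187896
x = cos φ₁ sin φ₂ − sin φ₁ cos φ₂ cos Δλ = 0.022610
θ = atan2(y, x) = 83.1384° → 83.1384° (mod 360°)

83.1°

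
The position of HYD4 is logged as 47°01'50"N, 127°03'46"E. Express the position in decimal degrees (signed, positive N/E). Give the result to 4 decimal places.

+47.0306°, +127.0628°

lat: 47.0306° N → +47.0306°
lon: 127.0628° E → +127.0628°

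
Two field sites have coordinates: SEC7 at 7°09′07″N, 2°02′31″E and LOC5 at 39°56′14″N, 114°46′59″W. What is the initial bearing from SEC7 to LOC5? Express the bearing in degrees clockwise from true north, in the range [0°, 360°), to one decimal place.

314.8°

SEC7: φ = +7.15194°, λ = +2.04194°
LOC5: φ = +39.93722°, λ = -114.78306°
Δλ = -116.8250°
y = sin Δλ · cos φ₂ = -0.684238
x = cos φ₁ sin φ₂ − sin φ₁ cos φ₂ cos Δλ = 0.680032
θ = atan2(y, x) = -45.1766° → 314.8234° (mod 360°)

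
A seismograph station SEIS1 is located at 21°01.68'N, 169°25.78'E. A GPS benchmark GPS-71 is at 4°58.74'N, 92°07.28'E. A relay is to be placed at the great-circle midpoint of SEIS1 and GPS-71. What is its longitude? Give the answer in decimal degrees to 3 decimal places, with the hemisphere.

129.284°E

SEIS1: φ = +21.02800°, λ = +169.42967°
GPS-71: φ = +4.97900°, λ = +92.12133°
Bx = cos φ₂ cos Δλ = 0.218875,  By = cos φ₂ sin Δλ = -0.971885
φₘ = atan2(sin φ₁ + sin φ₂, √((cos φ₁ + Bx)² + By²)) = 16.46844°
λₘ = λ₁ + atan2(By, cos φ₁ + Bx) = 129.28387°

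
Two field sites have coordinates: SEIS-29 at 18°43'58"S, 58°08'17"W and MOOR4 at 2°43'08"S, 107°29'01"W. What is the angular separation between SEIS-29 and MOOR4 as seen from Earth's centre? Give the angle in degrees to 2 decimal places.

50.84°

SEIS-29: φ = -18.73278°, λ = -58.13806°
MOOR4: φ = -2.71889°, λ = -107.48361°
Δφ = 16.0139°,  Δλ = -49.3456°
a = sin²(Δφ/2) + cos φ₁ cos φ₂ sin²(Δλ/2) = 0.184238
c = 2·arcsin(√a) = 0.887280 rad = 50.8374°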